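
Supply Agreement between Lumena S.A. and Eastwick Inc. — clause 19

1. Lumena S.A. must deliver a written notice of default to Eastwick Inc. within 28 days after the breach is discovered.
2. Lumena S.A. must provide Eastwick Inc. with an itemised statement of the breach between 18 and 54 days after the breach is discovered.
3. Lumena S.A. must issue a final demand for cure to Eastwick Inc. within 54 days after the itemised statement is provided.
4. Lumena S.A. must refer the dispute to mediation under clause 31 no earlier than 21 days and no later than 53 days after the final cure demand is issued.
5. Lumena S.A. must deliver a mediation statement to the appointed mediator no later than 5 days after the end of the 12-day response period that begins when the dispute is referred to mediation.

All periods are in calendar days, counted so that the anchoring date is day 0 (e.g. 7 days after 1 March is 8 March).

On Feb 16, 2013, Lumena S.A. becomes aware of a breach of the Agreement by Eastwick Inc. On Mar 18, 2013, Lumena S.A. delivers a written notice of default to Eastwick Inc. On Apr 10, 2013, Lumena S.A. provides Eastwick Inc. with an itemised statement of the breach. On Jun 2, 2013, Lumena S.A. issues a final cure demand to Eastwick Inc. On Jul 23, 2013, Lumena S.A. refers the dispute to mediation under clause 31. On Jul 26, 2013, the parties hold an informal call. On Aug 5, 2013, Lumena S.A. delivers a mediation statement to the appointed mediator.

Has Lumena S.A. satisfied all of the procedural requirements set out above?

(1) due by Feb 16, 2013 + 28 days = Mar 16, 2013; not done until Mar 18, 2013, 2 days after the deadline.
That is the first point of non-compliance.

No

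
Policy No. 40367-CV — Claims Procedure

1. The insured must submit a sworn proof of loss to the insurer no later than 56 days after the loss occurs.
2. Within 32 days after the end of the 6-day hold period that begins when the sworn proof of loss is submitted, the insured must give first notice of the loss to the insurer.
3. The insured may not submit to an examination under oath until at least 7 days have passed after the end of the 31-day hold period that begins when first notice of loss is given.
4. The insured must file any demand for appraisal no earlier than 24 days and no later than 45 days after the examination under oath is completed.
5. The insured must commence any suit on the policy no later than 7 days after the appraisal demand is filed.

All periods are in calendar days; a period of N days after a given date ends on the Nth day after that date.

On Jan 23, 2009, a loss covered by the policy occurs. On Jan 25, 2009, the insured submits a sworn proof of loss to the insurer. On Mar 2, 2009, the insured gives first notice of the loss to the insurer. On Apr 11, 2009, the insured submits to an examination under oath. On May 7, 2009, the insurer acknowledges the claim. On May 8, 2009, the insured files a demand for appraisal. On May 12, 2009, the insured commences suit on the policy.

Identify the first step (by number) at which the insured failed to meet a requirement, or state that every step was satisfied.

(1) due by Jan 23, 2009 + 56 days = Mar 20, 2009; done Jan 25, 2009 — timely.
(2) due by Jan 31, 2009 + 32 days = Mar 4, 2009; completed Mar 2, 2009, before the deadline.
(3) permitted from Apr 2, 2009 + 7 days = Apr 9, 2009 onward; done Apr 11, 2009 — permitted.
(4) the permitted window runs from Apr 11, 2009 + 24 = May 5, 2009 to Apr 11, 2009 + 45 = May 26, 2009; May 8, 2009 falls inside that range.
(5) due by May 8, 2009 + 7 days = May 15, 2009; done May 12, 2009 — timely.

None — every step was satisfied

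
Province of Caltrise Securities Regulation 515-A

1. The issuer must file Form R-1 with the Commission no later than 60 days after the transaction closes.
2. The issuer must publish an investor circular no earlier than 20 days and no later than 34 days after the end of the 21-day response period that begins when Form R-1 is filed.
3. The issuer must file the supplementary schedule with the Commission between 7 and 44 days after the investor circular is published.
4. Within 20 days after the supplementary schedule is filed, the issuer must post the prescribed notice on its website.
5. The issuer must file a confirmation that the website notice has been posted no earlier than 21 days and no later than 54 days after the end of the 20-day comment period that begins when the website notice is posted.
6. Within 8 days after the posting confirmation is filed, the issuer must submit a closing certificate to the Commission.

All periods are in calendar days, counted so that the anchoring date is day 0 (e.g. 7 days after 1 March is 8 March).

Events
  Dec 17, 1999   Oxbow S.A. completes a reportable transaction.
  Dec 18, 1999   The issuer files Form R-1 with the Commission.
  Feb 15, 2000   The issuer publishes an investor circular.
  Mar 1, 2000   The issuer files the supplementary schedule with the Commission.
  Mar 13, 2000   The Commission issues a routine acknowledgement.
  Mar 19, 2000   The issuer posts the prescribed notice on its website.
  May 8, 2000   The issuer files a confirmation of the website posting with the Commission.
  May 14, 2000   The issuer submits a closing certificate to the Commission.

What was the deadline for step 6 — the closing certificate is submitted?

May 16, 2000

Step 6 runs from May 8, 2000, when the posting confirmation is filed. 8 days after May 8, 2000 is May 16, 2000.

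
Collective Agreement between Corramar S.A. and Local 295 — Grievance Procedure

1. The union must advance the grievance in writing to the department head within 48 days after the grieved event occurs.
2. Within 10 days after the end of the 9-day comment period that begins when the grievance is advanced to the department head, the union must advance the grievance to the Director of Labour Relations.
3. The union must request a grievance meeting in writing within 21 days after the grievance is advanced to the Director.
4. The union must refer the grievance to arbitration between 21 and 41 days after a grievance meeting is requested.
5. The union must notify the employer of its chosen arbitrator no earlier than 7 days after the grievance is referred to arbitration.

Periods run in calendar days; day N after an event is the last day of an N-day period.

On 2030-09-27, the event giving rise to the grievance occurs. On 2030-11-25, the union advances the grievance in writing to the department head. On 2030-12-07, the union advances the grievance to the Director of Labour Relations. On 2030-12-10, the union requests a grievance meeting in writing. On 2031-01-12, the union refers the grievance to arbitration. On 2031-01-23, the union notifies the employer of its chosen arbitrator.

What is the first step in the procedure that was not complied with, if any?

Step 1

(1) due by 2030-09-27 + 48 days = 2030-11-14; 2030-11-25 misses that deadline by 11 days.
That is the first point of non-compliance.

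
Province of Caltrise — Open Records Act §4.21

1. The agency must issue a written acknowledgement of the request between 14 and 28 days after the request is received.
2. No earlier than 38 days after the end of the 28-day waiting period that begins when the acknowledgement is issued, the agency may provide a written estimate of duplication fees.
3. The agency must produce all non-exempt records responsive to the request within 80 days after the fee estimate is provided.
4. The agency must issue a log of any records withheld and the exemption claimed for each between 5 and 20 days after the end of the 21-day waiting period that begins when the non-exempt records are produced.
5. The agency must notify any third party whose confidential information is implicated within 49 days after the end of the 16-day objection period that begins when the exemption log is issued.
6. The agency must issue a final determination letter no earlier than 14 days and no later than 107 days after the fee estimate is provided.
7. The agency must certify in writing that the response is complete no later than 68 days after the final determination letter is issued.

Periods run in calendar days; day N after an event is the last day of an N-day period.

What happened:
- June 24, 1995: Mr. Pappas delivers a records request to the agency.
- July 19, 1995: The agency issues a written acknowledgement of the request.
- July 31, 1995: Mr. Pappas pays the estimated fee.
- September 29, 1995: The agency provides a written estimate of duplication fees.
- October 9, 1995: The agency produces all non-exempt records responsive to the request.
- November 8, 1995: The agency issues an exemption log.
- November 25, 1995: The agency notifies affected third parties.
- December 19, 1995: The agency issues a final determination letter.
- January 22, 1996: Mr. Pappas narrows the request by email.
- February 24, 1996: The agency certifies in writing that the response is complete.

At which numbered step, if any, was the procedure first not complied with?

None — every step was satisfied

Step 1 — 14 and 28 days from June 24, 1995 (when the request is received) are July 8, 1995 and July 22, 1995 respectively; July 19, 1995 falls inside that range.
Step 2 — must wait 38 days from August 16, 1995 (end of the 28-day waiting period, which began when the acknowledgement is issued on July 19, 1995), so not before September 23, 1995; done September 29, 1995 — permitted.
Step 3 — counting 80 days from September 29, 1995 (when the fee estimate is provided) gives a deadline of December 18, 1995; completed October 9, 1995, before the deadline.
Step 4 — 5 and 20 days from October 30, 1995 (end of the 21-day waiting period, which began when the non-exempt records are produced on October 9, 1995) are November 4, 1995 and November 19, 1995 respectively; done November 8, 1995, which is between those dates.
Step 5 — counting 49 days from November 24, 1995 (end of the 16-day objection period, which began when the exemption log is issued on November 8, 1995) gives a deadline of January 12, 1996; done November 25, 1995 — timely.
Step 6 — 14 and 107 days from September 29, 1995 (when the fee estimate is provided) are October 13, 1995 and January 14, 1996 respectively; done December 19, 1995 — within the window.
Step 7 — counting 68 days from December 19, 1995 (when the final determination letter is issued) gives a deadline of February 25, 1996; done February 24, 1996 — timely.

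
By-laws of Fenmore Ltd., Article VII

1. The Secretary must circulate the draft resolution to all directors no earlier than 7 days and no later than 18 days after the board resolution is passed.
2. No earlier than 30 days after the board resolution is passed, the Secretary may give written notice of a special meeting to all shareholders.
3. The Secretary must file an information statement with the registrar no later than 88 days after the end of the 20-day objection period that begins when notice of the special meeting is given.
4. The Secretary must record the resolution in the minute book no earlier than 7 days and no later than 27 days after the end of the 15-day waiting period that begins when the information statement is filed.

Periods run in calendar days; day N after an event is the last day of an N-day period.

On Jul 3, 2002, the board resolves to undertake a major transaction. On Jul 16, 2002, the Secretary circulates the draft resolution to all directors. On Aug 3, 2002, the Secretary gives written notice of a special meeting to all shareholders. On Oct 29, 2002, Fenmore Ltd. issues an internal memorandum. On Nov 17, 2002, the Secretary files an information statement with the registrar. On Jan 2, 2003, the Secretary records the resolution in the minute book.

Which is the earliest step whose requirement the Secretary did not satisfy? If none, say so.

Step 1 — 7 and 18 days from Jul 3, 2002 (when the board resolution is passed) are Jul 10, 2002 and Jul 21, 2002 respectively; done Jul 16, 2002, which is between those dates.
Step 2 — must wait 30 days from Jul 3, 2002 (when the board resolution is passed), so not before Aug 2, 2002; Aug 3, 2002 is on or after that date.
Step 3 — counting 88 days from Aug 23, 2002 (end of the 20-day objection period, which began when notice of the special meeting is given on Aug 3, 2002) gives a deadline of Nov 19, 2002; completed Nov 17, 2002, before the deadline.
Step 4 — 7 and 27 days from Dec 2, 2002 (end of the 15-day waiting period, which began when the information statement is filed on Nov 17, 2002) are Dec 9, 2002 and Dec 29, 2002 respectively; Jan 2, 2003 is 4 days past the end of the window.
That is the first point of non-compliance.

Step 4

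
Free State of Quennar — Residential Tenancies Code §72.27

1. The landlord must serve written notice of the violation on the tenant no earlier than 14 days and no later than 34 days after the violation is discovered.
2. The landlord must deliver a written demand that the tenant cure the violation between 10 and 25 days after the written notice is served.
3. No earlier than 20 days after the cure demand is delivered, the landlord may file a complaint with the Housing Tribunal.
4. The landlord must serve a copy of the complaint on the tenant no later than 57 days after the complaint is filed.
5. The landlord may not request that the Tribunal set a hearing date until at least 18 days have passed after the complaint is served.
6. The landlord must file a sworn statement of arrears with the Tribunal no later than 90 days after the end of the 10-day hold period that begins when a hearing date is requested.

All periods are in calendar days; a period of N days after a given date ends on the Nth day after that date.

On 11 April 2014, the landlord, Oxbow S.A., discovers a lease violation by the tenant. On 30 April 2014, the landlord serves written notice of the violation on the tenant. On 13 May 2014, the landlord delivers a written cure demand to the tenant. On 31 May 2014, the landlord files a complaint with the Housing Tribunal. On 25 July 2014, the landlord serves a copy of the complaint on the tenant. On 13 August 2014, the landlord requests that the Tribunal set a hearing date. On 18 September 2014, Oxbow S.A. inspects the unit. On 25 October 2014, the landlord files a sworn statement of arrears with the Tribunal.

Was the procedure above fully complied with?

No

(1) the permitted window runs from 11 April 2014 + 14 = 25 April 2014 to 11 April 2014 + 34 = 15 May 2014; 30 April 2014 falls inside that range.
(2) the permitted window runs from 30 April 2014 + 10 = 10 May 2014 to 30 April 2014 + 25 = 25 May 2014; done 13 May 2014, which is between those dates.
(3) permitted from 13 May 2014 + 20 days = 2 June 2014 onward; acted on 31 May 2014, 2 days prematurely.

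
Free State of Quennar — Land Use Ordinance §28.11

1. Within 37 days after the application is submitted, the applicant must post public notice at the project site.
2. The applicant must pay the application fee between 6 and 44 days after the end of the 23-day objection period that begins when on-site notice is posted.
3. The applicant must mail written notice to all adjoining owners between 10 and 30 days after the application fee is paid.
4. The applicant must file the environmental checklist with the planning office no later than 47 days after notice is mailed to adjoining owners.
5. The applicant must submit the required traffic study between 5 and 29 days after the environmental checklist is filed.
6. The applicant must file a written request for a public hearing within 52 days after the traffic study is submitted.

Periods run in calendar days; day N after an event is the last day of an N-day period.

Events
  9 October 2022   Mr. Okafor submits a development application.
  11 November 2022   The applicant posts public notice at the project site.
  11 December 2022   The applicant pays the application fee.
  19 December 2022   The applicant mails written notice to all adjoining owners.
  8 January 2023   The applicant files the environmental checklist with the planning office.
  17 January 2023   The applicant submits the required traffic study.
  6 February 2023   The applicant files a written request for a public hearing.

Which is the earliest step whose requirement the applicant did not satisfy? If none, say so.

(1) due by 9 October 2022 + 37 days = 15 November 2022; completed 11 November 2022, before the deadline.
(2) the permitted window runs from 4 December 2022 + 6 = 10 December 2022 to 4 December 2022 + 44 = 17 January 2023; done 11 December 2022 — within the window.
(3) the permitted window runs from 11 December 2022 + 10 = 21 December 2022 to 11 December 2022 + 30 = 10 January 2023; 19 December 2022 is 2 days too early.
The analysis stops there.

Step 3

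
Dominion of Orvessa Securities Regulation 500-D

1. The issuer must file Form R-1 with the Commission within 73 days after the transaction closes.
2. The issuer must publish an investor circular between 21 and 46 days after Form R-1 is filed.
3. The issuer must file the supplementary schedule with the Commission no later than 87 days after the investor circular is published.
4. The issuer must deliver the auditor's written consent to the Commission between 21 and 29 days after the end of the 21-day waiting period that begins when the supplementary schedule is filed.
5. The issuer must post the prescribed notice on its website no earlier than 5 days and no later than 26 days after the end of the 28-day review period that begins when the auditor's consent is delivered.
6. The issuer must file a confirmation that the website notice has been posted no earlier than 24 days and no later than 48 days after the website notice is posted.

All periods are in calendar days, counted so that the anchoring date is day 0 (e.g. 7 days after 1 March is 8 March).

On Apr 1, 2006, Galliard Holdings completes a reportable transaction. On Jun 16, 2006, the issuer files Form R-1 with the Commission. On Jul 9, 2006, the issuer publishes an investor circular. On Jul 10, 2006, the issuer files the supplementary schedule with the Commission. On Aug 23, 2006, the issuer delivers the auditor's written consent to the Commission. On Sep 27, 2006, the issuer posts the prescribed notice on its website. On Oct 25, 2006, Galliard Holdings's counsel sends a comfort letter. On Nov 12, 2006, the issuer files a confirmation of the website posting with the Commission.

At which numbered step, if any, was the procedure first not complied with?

Step 1: 73 days after Apr 1, 2006 (when the transaction closes) is Jun 13, 2006; Jun 16, 2006 misses that deadline by 3 days.
No need to go further; step 1 was not satisfied.

Step 1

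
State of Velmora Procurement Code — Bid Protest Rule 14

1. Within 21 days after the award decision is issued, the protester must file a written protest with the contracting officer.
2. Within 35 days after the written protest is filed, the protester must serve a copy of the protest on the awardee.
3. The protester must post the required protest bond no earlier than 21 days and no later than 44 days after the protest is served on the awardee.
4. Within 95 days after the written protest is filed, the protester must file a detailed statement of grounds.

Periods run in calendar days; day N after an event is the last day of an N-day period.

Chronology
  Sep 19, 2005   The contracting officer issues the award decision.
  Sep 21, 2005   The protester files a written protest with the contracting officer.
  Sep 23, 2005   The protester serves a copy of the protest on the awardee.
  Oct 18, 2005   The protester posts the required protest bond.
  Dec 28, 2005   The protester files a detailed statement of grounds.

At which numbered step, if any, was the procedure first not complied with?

Step 1: 21 days after Sep 19, 2005 (when the award decision is issued) is Oct 10, 2005; Sep 21, 2005 is within that limit.
Step 2: 35 days after Sep 21, 2005 (when the written protest is filed) is Oct 26, 2005; completed Sep 23, 2005, before the deadline.
Step 3: the window is 21–44 days after Sep 23, 2005 (when the protest is served on the awardee), so Oct 14, 2005 through Nov 6, 2005; Oct 18, 2005 falls inside that range.
Step 4: 95 days after Sep 21, 2005 (when the written protest is filed) is Dec 25, 2005; done Dec 28, 2005 — 3 days late.

Step 4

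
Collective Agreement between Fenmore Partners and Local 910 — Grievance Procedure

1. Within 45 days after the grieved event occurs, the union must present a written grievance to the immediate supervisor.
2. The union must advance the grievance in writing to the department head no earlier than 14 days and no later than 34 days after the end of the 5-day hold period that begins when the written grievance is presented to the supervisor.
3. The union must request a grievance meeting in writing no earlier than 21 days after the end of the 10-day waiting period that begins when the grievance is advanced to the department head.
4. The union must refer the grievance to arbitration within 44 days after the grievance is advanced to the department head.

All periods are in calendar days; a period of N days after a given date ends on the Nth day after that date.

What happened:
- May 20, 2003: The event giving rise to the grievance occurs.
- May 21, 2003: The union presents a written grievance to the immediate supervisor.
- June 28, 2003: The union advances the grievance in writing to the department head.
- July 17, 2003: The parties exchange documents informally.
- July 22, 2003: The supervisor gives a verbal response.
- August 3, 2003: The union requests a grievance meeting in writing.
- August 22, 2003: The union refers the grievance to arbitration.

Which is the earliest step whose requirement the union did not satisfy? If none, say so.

Step 4

(1) due by May 20, 2003 + 45 days = July 4, 2003; done May 21, 2003 — timely.
(2) the permitted window runs from May 26, 2003 + 14 = June 9, 2003 to May 26, 2003 + 34 = June 29, 2003; done June 28, 2003 — within the window.
(3) permitted from July 8, 2003 + 21 days = July 29, 2003 onward; August 3, 2003 is on or after that date.
(4) due by June 28, 2003 + 44 days = August 11, 2003; not done until August 22, 2003, 11 days after the deadline.
The analysis stops there.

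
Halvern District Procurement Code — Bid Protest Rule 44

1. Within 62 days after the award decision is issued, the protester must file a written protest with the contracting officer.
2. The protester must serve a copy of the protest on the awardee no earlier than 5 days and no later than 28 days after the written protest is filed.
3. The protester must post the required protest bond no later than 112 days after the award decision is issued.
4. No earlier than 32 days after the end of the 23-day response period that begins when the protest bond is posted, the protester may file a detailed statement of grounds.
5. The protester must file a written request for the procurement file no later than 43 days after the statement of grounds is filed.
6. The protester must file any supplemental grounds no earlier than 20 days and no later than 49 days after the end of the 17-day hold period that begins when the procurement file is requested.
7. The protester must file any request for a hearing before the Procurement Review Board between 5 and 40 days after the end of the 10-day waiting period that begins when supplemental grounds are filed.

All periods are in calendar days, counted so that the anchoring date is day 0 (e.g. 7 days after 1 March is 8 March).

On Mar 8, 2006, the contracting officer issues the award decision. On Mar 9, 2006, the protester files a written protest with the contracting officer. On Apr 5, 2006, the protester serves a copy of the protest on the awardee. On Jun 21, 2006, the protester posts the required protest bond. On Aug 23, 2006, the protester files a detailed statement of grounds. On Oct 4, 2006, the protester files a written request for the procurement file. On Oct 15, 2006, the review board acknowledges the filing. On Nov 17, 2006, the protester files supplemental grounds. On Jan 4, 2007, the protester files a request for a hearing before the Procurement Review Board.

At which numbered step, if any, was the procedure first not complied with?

Step 1: 62 days after Mar 8, 2006 (when the award decision is issued) is May 9, 2006; done Mar 9, 2006 — timely.
Step 2: the window is 5–28 days after Mar 9, 2006 (when the written protest is filed), so Mar 14, 2006 through Apr 6, 2006; done Apr 5, 2006 — within the window.
Step 3: 112 days after Mar 8, 2006 (when the award decision is issued) is Jun 28, 2006; completed Jun 21, 2006, before the deadline.
Step 4: the earliest permitted date is 32 days after Jul 14, 2006 (end of the 23-day response period, which began when the protest bond is posted on Jun 21, 2006), i.e. Aug 15, 2006; done Aug 23, 2006 — permitted.
Step 5: 43 days after Aug 23, 2006 (when the statement of grounds is filed) is Oct 5, 2006; Oct 4, 2006 is within that limit.
Step 6: the window is 20–49 days after Oct 21, 2006 (end of the 17-day hold period, which began when the procurement file is requested on Oct 4, 2006), so Nov 10, 2006 through Dec 9, 2006; Nov 17, 2006 falls inside that range.
Step 7: the window is 5–40 days after Nov 27, 2006 (end of the 10-day waiting period, which began when supplemental grounds are filed on Nov 17, 2006), so Dec 2, 2006 through Jan 6, 2007; done Jan 4, 2007, which is between those dates.

None — every step was satisfied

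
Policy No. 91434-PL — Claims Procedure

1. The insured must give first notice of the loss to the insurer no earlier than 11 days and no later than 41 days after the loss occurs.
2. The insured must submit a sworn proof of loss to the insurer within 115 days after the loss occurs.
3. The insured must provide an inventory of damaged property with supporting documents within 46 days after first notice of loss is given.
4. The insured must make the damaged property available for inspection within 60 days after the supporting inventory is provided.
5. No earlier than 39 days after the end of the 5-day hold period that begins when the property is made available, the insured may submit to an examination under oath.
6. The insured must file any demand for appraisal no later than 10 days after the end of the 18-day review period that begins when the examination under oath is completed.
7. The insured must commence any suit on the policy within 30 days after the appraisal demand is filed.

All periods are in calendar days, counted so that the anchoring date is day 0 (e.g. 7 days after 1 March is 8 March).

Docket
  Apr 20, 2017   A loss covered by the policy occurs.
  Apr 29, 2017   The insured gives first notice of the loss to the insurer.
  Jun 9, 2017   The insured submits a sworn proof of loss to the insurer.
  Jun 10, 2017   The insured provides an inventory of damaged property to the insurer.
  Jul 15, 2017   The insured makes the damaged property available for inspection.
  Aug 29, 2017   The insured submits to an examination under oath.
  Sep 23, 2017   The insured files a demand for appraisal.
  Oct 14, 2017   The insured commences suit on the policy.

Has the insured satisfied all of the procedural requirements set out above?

(1) the permitted window runs from Apr 20, 2017 + 11 = May 1, 2017 to Apr 20, 2017 + 41 = May 31, 2017; Apr 29, 2017 is 2 days too early.
The analysis stops there.

No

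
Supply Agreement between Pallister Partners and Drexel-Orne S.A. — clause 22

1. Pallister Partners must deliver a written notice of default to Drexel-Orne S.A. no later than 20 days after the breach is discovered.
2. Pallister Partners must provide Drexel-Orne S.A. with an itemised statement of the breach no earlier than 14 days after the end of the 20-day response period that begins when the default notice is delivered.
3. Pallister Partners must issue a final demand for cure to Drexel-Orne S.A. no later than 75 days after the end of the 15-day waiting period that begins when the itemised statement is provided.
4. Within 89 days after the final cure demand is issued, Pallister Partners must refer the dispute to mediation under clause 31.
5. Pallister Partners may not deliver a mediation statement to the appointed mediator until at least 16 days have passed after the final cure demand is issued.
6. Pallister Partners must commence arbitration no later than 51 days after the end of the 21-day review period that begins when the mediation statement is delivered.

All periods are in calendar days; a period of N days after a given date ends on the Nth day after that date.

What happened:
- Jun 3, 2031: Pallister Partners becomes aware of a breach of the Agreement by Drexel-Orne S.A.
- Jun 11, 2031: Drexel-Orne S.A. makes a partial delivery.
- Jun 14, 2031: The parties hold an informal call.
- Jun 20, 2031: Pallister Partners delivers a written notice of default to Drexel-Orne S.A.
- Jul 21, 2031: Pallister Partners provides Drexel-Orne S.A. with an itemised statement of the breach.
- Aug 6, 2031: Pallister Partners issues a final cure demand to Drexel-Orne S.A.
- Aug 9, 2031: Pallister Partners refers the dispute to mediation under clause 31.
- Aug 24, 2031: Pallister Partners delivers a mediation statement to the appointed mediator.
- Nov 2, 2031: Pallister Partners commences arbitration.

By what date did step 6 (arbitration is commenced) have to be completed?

The mediation statement is delivered on Aug 24, 2031; the 21-day review period therefore ends Sep 14, 2031, and step 6 runs from that date. 51 days after Sep 14, 2031 is Nov 4, 2031.

Nov 4, 2031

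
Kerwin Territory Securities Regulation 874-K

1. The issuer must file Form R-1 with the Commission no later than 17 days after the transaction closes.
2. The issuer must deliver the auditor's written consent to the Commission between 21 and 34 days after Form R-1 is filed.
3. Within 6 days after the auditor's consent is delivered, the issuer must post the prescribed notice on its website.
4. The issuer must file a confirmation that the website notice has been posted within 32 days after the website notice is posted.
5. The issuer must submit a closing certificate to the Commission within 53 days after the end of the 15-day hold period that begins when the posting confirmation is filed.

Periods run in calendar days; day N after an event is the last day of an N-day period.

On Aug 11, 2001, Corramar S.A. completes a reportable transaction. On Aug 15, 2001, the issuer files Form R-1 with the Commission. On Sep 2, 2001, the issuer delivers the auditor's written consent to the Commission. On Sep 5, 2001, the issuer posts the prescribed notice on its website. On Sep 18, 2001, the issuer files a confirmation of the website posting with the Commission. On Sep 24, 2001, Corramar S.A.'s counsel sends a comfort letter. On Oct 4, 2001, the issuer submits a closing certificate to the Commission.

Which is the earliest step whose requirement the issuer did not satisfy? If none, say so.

Step 1: 17 days after Aug 11, 2001 (when the transaction closes) is Aug 28, 2001; completed Aug 15, 2001, before the deadline.
Step 2: the window is 21–34 days after Aug 15, 2001 (when Form R-1 is filed), so Sep 5, 2001 through Sep 18, 2001; done Sep 2, 2001 — 3 days before the window opened.

Step 2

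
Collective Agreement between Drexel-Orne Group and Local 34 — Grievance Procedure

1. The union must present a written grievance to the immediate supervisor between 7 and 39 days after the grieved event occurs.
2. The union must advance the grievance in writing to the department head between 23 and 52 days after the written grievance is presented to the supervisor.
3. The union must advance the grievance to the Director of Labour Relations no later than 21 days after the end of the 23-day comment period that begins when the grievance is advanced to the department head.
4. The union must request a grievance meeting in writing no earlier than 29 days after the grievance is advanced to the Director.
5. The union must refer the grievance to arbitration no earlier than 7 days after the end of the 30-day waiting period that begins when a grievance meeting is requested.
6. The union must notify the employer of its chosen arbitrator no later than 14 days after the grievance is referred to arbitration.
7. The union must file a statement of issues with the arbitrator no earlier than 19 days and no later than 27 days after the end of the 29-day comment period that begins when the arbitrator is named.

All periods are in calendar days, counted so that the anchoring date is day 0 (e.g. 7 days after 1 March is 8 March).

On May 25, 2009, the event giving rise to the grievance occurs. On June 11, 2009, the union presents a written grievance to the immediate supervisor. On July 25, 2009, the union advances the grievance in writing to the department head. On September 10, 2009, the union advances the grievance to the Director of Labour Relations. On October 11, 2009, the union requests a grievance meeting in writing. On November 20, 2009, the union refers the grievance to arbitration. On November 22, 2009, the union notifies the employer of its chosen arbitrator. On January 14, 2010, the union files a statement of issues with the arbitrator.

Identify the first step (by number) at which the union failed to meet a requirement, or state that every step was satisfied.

Step 3

Step 1 — 7 and 39 days from May 25, 2009 (when the grieved event occurs) are June 1, 2009 and July 3, 2009 respectively; done June 11, 2009 — within the window.
Step 2 — 23 and 52 days from June 11, 2009 (when the written grievance is presented to the supervisor) are July 4, 2009 and August 2, 2009 respectively; July 25, 2009 falls inside that range.
Step 3 — counting 21 days from August 17, 2009 (end of the 23-day comment period, which began when the grievance is advanced to the department head on July 25, 2009) gives a deadline of September 7, 2009; done September 10, 2009 — 3 days late.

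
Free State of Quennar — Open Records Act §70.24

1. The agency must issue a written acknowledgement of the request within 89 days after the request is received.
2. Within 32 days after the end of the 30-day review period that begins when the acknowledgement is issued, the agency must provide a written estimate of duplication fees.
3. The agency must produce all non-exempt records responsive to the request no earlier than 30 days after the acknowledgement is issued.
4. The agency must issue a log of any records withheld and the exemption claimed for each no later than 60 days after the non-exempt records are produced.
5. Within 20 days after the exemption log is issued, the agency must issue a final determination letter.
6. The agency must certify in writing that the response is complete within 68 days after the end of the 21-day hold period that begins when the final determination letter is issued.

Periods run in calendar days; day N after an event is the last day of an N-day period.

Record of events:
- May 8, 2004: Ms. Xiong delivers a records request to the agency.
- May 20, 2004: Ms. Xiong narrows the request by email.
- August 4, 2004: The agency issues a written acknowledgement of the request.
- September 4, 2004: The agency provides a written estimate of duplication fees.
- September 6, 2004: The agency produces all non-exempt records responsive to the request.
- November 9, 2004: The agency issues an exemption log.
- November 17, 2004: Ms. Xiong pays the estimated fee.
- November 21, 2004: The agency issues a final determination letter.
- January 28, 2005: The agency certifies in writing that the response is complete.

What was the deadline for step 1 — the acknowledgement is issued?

Step 1 runs from May 8, 2004, when the request is received. 89 days after May 8, 2004 is August 5, 2004.

August 5, 2004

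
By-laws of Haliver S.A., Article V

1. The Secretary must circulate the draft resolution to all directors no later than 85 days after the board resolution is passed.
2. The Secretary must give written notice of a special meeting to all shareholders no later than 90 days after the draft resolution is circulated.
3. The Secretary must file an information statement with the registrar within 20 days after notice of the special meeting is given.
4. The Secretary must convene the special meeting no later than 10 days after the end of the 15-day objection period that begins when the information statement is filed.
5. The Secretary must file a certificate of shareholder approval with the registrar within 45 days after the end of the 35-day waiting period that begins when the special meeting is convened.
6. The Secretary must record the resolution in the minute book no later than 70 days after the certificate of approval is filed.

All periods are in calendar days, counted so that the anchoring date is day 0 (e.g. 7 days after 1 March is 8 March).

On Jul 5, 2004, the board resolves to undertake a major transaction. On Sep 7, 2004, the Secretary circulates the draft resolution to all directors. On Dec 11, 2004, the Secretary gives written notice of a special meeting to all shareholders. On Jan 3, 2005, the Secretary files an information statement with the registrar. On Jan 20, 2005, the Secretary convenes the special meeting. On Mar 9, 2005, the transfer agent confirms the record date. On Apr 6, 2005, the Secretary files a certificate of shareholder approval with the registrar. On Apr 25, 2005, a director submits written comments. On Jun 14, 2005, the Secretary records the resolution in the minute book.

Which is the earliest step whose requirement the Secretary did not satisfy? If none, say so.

Step 1: 85 days after Jul 5, 2004 (when the board resolution is passed) is Sep 28, 2004; completed Sep 7, 2004, before the deadline.
Step 2: 90 days after Sep 7, 2004 (when the draft resolution is circulated) is Dec 6, 2004; Dec 11, 2004 misses that deadline by 5 days.
Later steps need not be reached.

Step 2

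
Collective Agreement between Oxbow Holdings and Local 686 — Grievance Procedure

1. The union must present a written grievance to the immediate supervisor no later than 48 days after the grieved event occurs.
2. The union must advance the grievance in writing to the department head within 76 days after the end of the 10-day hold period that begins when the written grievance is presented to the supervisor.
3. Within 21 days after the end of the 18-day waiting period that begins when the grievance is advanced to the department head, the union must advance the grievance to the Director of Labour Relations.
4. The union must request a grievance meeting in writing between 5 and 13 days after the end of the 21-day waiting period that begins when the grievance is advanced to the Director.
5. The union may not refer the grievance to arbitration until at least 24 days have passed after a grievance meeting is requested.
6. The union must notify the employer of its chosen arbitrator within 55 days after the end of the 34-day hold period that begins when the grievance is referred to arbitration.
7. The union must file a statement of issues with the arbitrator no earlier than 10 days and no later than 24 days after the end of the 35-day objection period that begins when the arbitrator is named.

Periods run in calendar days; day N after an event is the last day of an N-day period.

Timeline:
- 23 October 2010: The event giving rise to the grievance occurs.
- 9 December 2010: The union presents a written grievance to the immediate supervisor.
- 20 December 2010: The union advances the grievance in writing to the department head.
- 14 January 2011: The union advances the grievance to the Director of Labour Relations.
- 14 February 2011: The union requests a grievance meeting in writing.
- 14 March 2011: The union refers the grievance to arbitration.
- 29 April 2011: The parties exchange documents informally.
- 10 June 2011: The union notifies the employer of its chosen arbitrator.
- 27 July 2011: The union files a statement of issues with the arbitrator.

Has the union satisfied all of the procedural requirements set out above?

Yes

Step 1: 48 days after 23 October 2010 (when the grieved event occurs) is 10 December 2010; 9 December 2010 is within that limit.
Step 2: 76 days after 19 December 2010 (end of the 10-day hold period, which began when the written grievance is presented to the supervisor on 9 December 2010) is 5 March 2011; 20 December 2010 is within that limit.
Step 3: 21 days after 7 January 2011 (end of the 18-day waiting period, which began when the grievance is advanced to the department head on 20 December 2010) is 28 January 2011; 14 January 2011 is within that limit.
Step 4: the window is 5–13 days after 4 February 2011 (end of the 21-day waiting period, which began when the grievance is advanced to the Director on 14 January 2011), so 9 February 2011 through 17 February 2011; 14 February 2011 falls inside that range.
Step 5: the earliest permitted date is 24 days after 14 February 2011 (when a grievance meeting is requested), i.e. 10 March 2011; 14 March 2011 is on or after that date.
Step 6: 55 days after 17 April 2011 (end of the 34-day hold period, which began when the grievance is referred to arbitration on 14 March 2011) is 11 June 2011; 10 June 2011 is within that limit.
Step 7: the window is 10–24 days after 15 July 2011 (end of the 35-day objection period, which began when the arbitrator is named on 10 June 2011), so 25 July 2011 through 8 August 2011; done 27 July 2011 — within the window.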